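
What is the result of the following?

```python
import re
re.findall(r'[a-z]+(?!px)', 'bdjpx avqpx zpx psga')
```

['bdjpx', 'avqpx', 'zpx', 'psga']

The negative lookahead/lookbehind blocks any match where the forbidden context is present.
Matches: at [0:5] → 'bdjpx'; at [6:11] → 'avqpx'; at [12:15] → 'zpx'; at [16:20] → 'psga'.
`findall` yields the raw match text (4 of them) because the pattern has no groups.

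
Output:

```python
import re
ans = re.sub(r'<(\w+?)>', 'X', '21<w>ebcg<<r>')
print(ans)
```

21Xebcg<X

Matches: at [2:5] → '<w>'; at [10:13] → '<r>'.
Each match is replaced by 'X'.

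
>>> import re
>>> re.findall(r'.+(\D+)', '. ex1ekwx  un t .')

The pattern matches one or more of any character; then one or more of a non-digit (captured).
`findall` collects group 1 from the one match (1 total).

['.']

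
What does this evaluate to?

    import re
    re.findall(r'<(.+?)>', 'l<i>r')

Scanning left to right: at [1:4] match '<i>', group 1 = 'i'.
With a single group, `findall` returns only what that group captured — 1 item.

['i']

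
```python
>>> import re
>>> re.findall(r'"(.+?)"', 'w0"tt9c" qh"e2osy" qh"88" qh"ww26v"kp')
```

Lazy quantifiers expand one character at a time until the remainder of the pattern can match.
Matches: at [2:8] match '"tt9c"', group 1 = 'tt9c'; at [11:18] match '"e2osy"', group 1 = 'e2osy'; at [21:25] match '"88"', group 1 = '88'; at [28:35] match '"ww26v"', group 1 = 'ww26v'.
`findall` collects group 1 from each match (4 total).

['tt9c', 'e2osy', '88', 'ww26v']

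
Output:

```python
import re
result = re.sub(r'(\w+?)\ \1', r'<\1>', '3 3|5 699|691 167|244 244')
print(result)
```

<3>|5 699|69<1>67|<244>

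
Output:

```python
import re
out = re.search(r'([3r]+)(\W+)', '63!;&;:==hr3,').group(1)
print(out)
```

The pattern matches one or more of one of [3r] (captured); then one or more of a non-word character (captured).
Unlike `match`, `search` isn't anchored — it looks for the pattern anywhere in the string.
The match spans [1:9] → '3!;&;:=='.
Captured: group 1 = '3', group 2 = '!;&;:=='.

3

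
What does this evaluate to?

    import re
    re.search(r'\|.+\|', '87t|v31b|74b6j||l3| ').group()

'|v31b|74b6j||l3|'

The match spans [3:19] → '|v31b|74b6j||l3|'.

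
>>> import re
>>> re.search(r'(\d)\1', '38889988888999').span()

After group 1 captures some text, `\1` only succeeds where that same text appears again.
`re.search` scans for the first position where the pattern succeeds.
The match spans [1:3] → '88'.
Captured: group 1 = '8'.

(1, 3)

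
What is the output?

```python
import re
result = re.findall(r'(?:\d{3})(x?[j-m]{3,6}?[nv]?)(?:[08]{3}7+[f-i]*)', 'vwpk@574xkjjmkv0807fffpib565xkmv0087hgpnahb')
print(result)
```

['xkjjmkv']

The pattern matches exactly 3 of a digit (non-capturing group); then optionally a literal 'x', then 3 to 6 of a character in [j-m] (lazy), then optionally one of [nv] (captured); then exactly 3 of one of [08], then one or more of a literal '7', then zero or more of a character in [f-i] (non-capturing group).
One capturing group, so `findall` returns just the captured substring from the one match — 1 in all.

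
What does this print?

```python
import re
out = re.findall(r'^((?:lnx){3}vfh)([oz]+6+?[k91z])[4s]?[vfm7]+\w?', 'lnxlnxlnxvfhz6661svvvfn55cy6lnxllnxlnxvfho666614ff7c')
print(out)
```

This matches anchored at the start of the string; then the literal 'lnx' repeated 3 times, then the literal 'vfh' (captured); then one or more of one of [oz], then one or more of a literal '6' (lazy), then one of [k91z] (captured); then optionally one of [4s]; then one or more of one of [vfm7], then optionally a word character.
2 groups means the one result is a tuple of 2 captured strings — 1 here.

[('lnxlnxlnxvfh', 'z6661')]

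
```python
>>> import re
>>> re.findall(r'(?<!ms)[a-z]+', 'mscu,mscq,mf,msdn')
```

['mscu', 'mscq', 'mf', 'msdn']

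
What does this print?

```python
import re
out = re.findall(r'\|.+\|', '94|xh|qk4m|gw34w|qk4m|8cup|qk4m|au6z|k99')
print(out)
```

['|xh|qk4m|gw34w|qk4m|8cup|qk4m|au6z|']

Matches: at [2:37] → '|xh|qk4m|gw34w|qk4m|8cup|qk4m|au6z|'.
Since nothing is captured, `findall` lists the 1 matched substring directly.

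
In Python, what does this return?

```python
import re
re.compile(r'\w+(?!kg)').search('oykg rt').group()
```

'oykg'

The negative lookaround is zero-width — it rules out positions where the adjacent text would match, without consuming anything.
`re.search` tries every starting position until one works.
The match spans [0:4] → 'oykg'.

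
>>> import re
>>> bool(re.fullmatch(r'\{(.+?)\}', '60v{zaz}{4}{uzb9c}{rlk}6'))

False

For `fullmatch`, every character of the input must be accounted for by the pattern.
Here the string isn't matched end-to-end, so the call returns None, and `bool(None)` is False.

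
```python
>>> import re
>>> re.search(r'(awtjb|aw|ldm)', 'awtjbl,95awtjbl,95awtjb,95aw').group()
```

Alternation isn't longest-match — the leftmost alternative that fits at this position is chosen.
Unlike `match`, `search` isn't anchored — it looks for the pattern anywhere in the string.
The match spans [0:5] → 'awtjb'.
Captured: group 1 = 'awtjb'.

'awtjb'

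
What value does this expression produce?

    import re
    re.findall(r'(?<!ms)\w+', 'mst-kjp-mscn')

['mst', 'kjp', 'mscn']

`(?!…)`/`(?<!…)` only lets a position through if the neighbouring text does NOT match; no characters are consumed.
No capturing groups, so `findall` returns the 3 full match strings.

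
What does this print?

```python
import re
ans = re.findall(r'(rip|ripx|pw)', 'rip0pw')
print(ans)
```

['rip', 'pw']

Walking the string: at [0:3] match 'rip', group 1 = 'rip'; at [4:6] match 'pw', group 1 = 'pw'.
Because there's exactly one group, `findall` drops the full match and keeps group 1 from each hit.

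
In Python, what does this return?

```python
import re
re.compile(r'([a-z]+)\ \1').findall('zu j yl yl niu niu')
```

['yl', 'niu']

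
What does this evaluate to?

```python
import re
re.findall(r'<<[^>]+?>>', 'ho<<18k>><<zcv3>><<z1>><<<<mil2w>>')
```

['<<18k>>', '<<zcv3>>', '<<z1>>', '<<<<mil2w>>']

Walking the string: at [2:9] → '<<18k>>'; at [9:17] → '<<zcv3>>'; at [17:23] → '<<z1>>'; at [23:34] → '<<<<mil2w>>'.
Since nothing is captured, `findall` lists the 4 matched substrings directly.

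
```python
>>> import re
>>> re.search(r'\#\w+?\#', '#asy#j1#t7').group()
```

'#asy#'

The match spans [0:5] → '#asy#'.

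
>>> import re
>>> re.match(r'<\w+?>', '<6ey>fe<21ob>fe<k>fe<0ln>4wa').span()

`match` is anchored at position 0; if the pattern doesn't fit there, it returns None.
The match spans [0:5] → '<6ey>'.

(0, 5)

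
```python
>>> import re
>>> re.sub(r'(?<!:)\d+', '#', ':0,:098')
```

`(?!…)`/`(?<!…)` only lets a position through if the neighbouring text does NOT match; no characters are consumed.
Matches: at [5:7] → '98'.
`sub` substitutes '#' at each match site.

':0,:0#'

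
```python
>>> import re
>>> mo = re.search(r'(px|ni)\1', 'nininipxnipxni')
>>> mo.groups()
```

('ni',)

The match spans [0:4] → 'nini'.
Captured: group 1 = 'ni'.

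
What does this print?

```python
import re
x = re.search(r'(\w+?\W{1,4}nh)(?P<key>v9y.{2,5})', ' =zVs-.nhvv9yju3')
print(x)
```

Pattern: one or more of a word character (lazy), then 1 to 4 of a non-word character, then the literal 'nh' (captured); then the literal 'v9y', then 2 to 5 of any character (captured as 'key').
Unlike `match`, `search` isn't anchored — it looks for the pattern anywhere in the string.
Here no position works, so the call returns None.

None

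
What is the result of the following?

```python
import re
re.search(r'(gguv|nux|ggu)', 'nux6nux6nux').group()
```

'nux'

`re.search` scans for the first position where the pattern succeeds.
The match spans [0:3] → 'nux'.
Captured: group 1 = 'nux'.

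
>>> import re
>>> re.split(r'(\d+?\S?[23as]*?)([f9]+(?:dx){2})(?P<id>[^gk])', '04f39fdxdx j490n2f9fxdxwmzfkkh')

['', '04f3', '9fdxdx', ' ', 'j490n2f9fxdxwmzfkkh']

With a capturing group present, the delimiter's captured portion is kept in the result list.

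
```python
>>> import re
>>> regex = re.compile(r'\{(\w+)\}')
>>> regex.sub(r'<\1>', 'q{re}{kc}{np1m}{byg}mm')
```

'q<re><kc><np1m><byg>mm'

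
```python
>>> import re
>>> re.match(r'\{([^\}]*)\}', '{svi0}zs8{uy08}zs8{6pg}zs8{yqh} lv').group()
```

With `match`, the pattern is implicitly anchored at the beginning.
The match spans [0:6] → '{svi0}'.

'{svi0}'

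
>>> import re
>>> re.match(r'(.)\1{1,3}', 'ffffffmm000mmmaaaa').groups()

('f',)

The match spans [0:4] → 'ffff'.
Captured: group 1 = 'f'.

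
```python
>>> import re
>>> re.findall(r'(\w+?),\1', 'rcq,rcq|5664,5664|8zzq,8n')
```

The backreference `\1` re-matches whatever the first group consumed, character for character.
Matches: at [0:7] match 'rcq,rcq', group 1 = 'rcq'; at [8:17] match '5664,5664', group 1 = '5664'.
With a single group, `findall` returns only what that group captured — 2 items.

['rcq', '5664']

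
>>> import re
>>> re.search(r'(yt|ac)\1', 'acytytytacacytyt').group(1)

'yt'

The match spans [2:6] → 'ytyt'.
Captured: group 1 = 'yt'.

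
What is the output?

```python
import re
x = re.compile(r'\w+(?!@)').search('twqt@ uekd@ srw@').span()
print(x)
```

(0, 3)

A negative assertion filters positions out without eating any characters.
`re.search` tries every starting position until one works.
The match spans [0:3] → 'twq'.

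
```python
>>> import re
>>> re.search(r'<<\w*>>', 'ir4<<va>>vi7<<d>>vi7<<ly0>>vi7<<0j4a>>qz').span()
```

(3, 9)

`search` walks the string left to right and returns the first match it finds.
The match spans [3:9] → '<<va>>'.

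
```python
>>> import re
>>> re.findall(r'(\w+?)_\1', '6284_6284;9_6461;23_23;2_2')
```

['6284', '23', '2']

`\1` is not a pattern — it's the concrete string captured by group 1, re-applied verbatim.
With a single group, `findall` returns only what that group captured — 3 items.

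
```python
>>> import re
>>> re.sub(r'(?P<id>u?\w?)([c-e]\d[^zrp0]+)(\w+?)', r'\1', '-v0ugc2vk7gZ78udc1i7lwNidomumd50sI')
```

'-v0ugsI'

A `+?`/`*?`/`{m,n}?` starts at its minimum and grows only as far as needed for what follows to match.
The replacement refers to a captured group, so each match is rewritten using its own captured text.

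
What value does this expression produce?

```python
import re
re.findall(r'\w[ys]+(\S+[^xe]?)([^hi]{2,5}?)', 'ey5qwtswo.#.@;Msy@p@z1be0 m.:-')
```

Pattern: a word character, then one or more of one of [ys]; then one or more of a non-whitespace character, then optionally any character except [xe] (captured); then 2 to 5 of any character except [hi] (lazy) (captured).
A `+?`/`*?`/`{m,n}?` starts at its minimum and grows only as far as needed for what follows to match.
Matches: at [0:28] match 'ey5qwtswo.#.@;Msy@p@z1be0 m.', groups = ('5qwtswo.#.@;Msy@p@z1be0 ', 'm.').
Multiple groups make `findall` return tuples — one 2-tuple for the one match.

[('5qwtswo.#.@;Msy@p@z1be0 ', 'm.')]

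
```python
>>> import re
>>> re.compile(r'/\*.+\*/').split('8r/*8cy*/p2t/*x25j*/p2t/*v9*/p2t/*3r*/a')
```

['8r', 'a']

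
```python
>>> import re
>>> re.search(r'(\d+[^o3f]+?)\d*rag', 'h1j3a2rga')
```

The pattern matches one or more of a digit, then one or more of any character except [o3f] (lazy) (captured); then zero or more of a digit, then the literal 'rag'.
`re.search` scans for the first position where the pattern succeeds.
Here nothing in the string fits, so the call returns None.

None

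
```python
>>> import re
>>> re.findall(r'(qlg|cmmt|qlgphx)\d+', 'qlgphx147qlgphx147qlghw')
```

['qlgphx', 'qlgphx']

Matches: at [0:9] match 'qlgphx147', group 1 = 'qlgphx'; at [9:18] match 'qlgphx147', group 1 = 'qlgphx'.
Because there's exactly one group, `findall` drops the full match and keeps group 1 from each hit.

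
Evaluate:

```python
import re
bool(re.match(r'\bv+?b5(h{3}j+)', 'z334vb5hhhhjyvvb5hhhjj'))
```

This matches a word boundary (`\b`, zero-width); then one or more of a literal 'v' (lazy), then the literal 'b5'; then exactly 3 of the literal 'h', then one or more of a literal 'j' (captured).
`match` is anchored at position 0; if the pattern doesn't fit there, it returns None.
Here the string doesn't start with a match, so the call returns None, and `bool(None)` is False.

False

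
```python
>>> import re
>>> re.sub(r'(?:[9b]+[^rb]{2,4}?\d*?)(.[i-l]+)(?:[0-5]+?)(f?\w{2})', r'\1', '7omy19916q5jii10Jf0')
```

'7omy15jiif0'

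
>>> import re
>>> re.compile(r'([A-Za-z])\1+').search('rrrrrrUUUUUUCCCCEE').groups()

After group 1 captures some text, `\1` only succeeds where that same text appears again.
`re.search` tries every starting position until one works.
The match spans [0:6] → 'rrrrrr'.
Captured: group 1 = 'r'.

('r',)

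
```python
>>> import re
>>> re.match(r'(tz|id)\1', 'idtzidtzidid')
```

None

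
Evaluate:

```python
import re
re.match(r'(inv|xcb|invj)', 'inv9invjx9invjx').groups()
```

('inv',)

The match spans [0:3] → 'inv'.
Captured: group 1 = 'inv'.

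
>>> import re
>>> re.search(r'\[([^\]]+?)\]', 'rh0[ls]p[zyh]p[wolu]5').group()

The match spans [3:7] → '[ls]'.

'[ls]'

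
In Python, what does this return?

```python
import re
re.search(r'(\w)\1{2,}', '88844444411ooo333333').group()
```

'888'

The backreference `\1` re-matches whatever the first group consumed, character for character.
The match spans [0:3] → '888'.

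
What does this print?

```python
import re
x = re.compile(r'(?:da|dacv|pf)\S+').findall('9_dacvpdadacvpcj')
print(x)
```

No capturing groups, so `findall` returns the 1 full match string.

['dacvpdadacvpcj']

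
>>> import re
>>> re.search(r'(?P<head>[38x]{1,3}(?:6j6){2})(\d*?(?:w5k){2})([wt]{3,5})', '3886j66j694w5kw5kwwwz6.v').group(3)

'www'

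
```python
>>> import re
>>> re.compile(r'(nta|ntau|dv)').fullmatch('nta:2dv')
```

`re.fullmatch` requires the pattern to consume the entire string.
Here the string isn't matched end-to-end, so the call returns None.

None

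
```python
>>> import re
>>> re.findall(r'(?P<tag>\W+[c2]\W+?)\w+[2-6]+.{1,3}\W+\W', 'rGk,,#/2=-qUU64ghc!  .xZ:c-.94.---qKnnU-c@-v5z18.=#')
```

[',,#/2=-', ':c-.', '-c@-']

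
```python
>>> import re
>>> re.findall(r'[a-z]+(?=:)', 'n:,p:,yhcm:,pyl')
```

['n', 'p', 'yhcm']

The `(?=…)`/`(?<=…)` assertion just peeks at neighbouring text; it doesn't advance the match position.
Walking the string: at [0:1] → 'n'; at [3:4] → 'p'; at [6:10] → 'yhcm'.
Since nothing is captured, `findall` lists the 3 matched substrings directly.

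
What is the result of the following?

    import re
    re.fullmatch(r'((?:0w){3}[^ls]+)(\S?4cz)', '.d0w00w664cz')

`fullmatch` succeeds only if the pattern covers the string from start to end.
Here the pattern can't cover the whole string, so the call returns None.

None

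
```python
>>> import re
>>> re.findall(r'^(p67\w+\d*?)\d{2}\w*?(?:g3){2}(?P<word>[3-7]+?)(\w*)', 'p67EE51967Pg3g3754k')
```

Pattern: anchored at the start of the string; then the literal 'p67', then one or more of a word character, then zero or more of a digit (lazy) (captured); then exactly 2 of a digit, then zero or more of a word character (lazy), then the literal 'g3' repeated 2 times; then one or more of a character in [3-7] (lazy) (captured as 'word'); then zero or more of a word character (captured).
`findall` packs the 3 group values into a tuple for every match.

[('p67EE519', '7', '54k')]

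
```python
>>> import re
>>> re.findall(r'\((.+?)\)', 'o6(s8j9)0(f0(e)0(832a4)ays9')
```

['s8j9', 'f0(e', '832a4']

With a single group, `findall` returns only what that group captured — 3 items.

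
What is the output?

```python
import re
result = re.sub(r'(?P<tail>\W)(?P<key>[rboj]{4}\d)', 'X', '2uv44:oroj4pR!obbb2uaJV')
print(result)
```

Pattern: a non-word character (captured as 'tail'); then exactly 4 of one of [rboj], then a digit (captured as 'key').
Matches: at [5:11] → ':oroj4'; at [13:19] → '!obbb2'.
Every occurrence is swapped for 'X'.

2uv44XpRXuaJV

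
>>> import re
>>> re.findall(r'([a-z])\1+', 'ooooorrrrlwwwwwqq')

`\1` is not a pattern — it's the concrete string captured by group 1, re-applied verbatim.
One capturing group, so `findall` returns just the captured substring from each match — 4 in all.

['o', 'r', 'w', 'q']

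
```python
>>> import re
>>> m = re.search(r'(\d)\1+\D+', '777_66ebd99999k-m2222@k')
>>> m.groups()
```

`\1` has to match the exact text group 1 already captured.
`search` walks the string left to right and returns the first match it finds.
The match spans [0:4] → '777_'.
Captured: group 1 = '7'.

('7',)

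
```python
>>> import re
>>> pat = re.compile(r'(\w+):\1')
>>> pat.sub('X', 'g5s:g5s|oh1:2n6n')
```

'X|oh1:2n6n'

`\1` has to match the exact text group 1 already captured.
Matches: at [0:7] → 'g5s:g5s'.
`sub` substitutes 'X' at each match site.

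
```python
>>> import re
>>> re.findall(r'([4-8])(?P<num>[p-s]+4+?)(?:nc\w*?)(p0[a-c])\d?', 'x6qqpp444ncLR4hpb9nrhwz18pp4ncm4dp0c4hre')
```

[('6', 'qqpp444', 'p0c')]

This matches a character in [4-8] (captured); then one or more of a character in [p-s], then one or more of the literal '4' (lazy) (captured as 'num'); then the literal 'nc', then zero or more of a word character (lazy) (non-capturing group); then the literal 'p0', then a character in [a-c] (captured); then optionally a digit.
Scanning left to right: at [1:37] match '6qqpp444ncLR4hpb9nrhwz18pp4ncm4dp0c4', groups = ('6', 'qqpp444', 'p0c').
With 3 capturing groups, `findall` returns a 3-tuple per match.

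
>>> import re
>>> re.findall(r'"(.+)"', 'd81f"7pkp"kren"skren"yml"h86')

One capturing group, so `findall` returns just the captured substring from the one match — 1 in all.

['7pkp"kren"skren"yml']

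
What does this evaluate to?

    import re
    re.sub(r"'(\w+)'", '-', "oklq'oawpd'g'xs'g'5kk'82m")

'oklq-g-g-82m'

Every occurrence is swapped for '-'.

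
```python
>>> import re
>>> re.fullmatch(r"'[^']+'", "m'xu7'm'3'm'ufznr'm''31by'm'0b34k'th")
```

`re.fullmatch` is like wrapping the pattern in `^…$` (in single-line mode).
Here the string isn't matched end-to-end, so the call returns None.

None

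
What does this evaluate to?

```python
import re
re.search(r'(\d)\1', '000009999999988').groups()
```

('0',)

The match spans [0:2] → '00'.
Captured: group 1 = '0'.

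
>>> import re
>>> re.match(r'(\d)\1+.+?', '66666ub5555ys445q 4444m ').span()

`\1` is not a pattern — it's the concrete string captured by group 1, re-applied verbatim.
With `match`, the pattern is implicitly anchored at the beginning.
The match spans [0:6] → '66666u'.
Captured: group 1 = '6'.

(0, 6)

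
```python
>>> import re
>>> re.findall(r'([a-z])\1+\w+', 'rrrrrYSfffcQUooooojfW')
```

`\1` has to match the exact text group 1 already captured.
With a single group, `findall` returns only what that group captured — 1 item.

['r']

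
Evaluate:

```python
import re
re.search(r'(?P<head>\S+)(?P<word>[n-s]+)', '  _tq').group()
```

'_tq'

This matches one or more of a non-whitespace character (captured as 'head'); then one or more of a character in [n-s] (captured as 'word').
`search` walks the string left to right and returns the first match it finds.
The match spans [2:5] → '_tq'.
Captured: group 1 = '_t', group 2 = 'q'.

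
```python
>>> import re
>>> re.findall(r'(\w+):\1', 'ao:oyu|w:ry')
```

['o']

`\1` is not a pattern — it's the concrete string captured by group 1, re-applied verbatim.
With a single group, `findall` returns only what that group captured — 1 item.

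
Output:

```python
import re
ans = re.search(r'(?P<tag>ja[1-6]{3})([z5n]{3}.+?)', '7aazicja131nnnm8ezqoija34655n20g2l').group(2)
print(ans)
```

This matches the literal 'ja', then exactly 3 of a character in [1-6] (captured as 'tag'); then exactly 3 of one of [z5n], then one or more of any character (lazy) (captured).
`re.search` tries every starting position until one works.
The match spans [6:15] → 'ja131nnnm'.
Captured: group 1 = 'ja131', group 2 = 'nnnm'.

nnnm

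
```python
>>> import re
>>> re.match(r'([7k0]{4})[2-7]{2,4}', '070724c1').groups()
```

('0707',)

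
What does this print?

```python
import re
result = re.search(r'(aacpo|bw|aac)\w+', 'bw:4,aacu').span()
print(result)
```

The match spans [5:9] → 'aacu'.

(5, 9)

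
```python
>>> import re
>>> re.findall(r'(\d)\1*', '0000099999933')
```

The backreference `\1` re-matches whatever the first group consumed, character for character.
Matches: at [0:5] match '00000', group 1 = '0'; at [5:11] match '999999', group 1 = '9'; at [11:13] match '33', group 1 = '3'.
`findall` collects group 1 from each match (3 total).

['0', '9', '3']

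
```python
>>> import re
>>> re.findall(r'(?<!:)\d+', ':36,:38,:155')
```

['6', '8', '55']

`(?!…)`/`(?<!…)` only lets a position through if the neighbouring text does NOT match; no characters are consumed.
Walking the string: at [2:3] → '6'; at [6:7] → '8'; at [10:12] → '55'.
Since nothing is captured, `findall` lists the 3 matched substrings directly.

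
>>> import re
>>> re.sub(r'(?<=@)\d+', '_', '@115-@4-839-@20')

'@_-@_-839-@_'

The `(?=…)`/`(?<=…)` assertion just peeks at neighbouring text; it doesn't advance the match position.
`sub` substitutes '_' at each match site.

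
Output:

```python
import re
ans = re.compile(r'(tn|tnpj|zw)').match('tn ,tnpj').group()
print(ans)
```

`re.match` only tries the pattern at the start of the string.
The match spans [0:2] → 'tn'.
Captured: group 1 = 'tn'.

tn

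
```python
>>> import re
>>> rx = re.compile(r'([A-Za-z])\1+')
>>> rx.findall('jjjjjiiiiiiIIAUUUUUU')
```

`\1` has to match the exact text group 1 already captured.
Matches: at [0:5] match 'jjjjj', group 1 = 'j'; at [5:11] match 'iiiiii', group 1 = 'i'; at [11:13] match 'II', group 1 = 'I'; at [14:20] match 'UUUUUU', group 1 = 'U'.
`findall` collects group 1 from each match (4 total).

['j', 'i', 'I', 'U']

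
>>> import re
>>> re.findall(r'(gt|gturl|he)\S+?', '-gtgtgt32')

Walking the string: at [1:4] match 'gtg', group 1 = 'gt'; at [5:8] match 'gt3', group 1 = 'gt'.
One capturing group, so `findall` returns just the captured substring from each match — 2 in all.

['gt', 'gt']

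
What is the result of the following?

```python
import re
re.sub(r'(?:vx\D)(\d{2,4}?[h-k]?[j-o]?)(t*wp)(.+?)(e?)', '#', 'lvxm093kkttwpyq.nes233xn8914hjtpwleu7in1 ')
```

'l#q.nes233xn8914hjtpwleu7in1 '

The pattern matches the literal 'vx', then a non-digit (non-capturing group); then 2 to 4 of a digit (lazy), then optionally a character in [h-k], then optionally a character in [j-o] (captured); then zero or more of a literal 't', then the literal 'wp' (captured); then one or more of any character (lazy) (captured); then optionally a literal 'e' (captured).
The `?` after the quantifier makes it lazy — it takes as little as possible before letting the rest of the pattern try.
Matches: at [1:14] → 'vxm093kkttwpy'.
`sub` substitutes '#' at each match site.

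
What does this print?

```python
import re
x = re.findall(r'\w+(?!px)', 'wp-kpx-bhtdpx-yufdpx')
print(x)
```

['wp', 'kpx', 'bhtdpx', 'yufdpx']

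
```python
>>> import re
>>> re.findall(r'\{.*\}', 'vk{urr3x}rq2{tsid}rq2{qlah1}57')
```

Matches: at [2:28] → '{urr3x}rq2{tsid}rq2{qlah1}'.
No capturing groups, so `findall` returns the 1 full match string.

['{urr3x}rq2{tsid}rq2{qlah1}']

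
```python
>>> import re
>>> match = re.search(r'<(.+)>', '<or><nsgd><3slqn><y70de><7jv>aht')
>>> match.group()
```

'<or><nsgd><3slqn><y70de><7jv>'

The match spans [0:29] → '<or><nsgd><3slqn><y70de><7jv>'.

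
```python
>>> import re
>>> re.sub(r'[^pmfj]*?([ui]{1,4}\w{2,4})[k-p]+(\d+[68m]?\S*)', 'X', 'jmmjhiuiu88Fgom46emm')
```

This matches zero or more of any character except [pmfj] (lazy); then 1 to 4 of one of [ui], then 2 to 4 of a word character (captured); then one or more of a character in [k-p]; then one or more of a digit, then optionally one of [68m], then zero or more of a non-whitespace character (captured).
Matches: at [4:20] → 'hiuiu88Fgom46emm'.
`sub` substitutes 'X' at each match site.

'jmmjX'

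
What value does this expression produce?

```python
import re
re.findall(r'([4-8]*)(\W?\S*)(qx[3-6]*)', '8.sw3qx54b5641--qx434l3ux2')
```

3 groups means the one result is a tuple of 3 captured strings — 1 here.

[('8', '.sw3qx54b5641--', 'qx434')]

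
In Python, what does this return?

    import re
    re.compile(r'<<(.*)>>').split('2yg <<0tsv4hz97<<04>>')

['2yg ', '0tsv4hz97<<04', '']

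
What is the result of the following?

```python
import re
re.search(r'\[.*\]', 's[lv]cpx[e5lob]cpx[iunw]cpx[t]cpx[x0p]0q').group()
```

'[lv]cpx[e5lob]cpx[iunw]cpx[t]cpx[x0p]'

The match spans [1:38] → '[lv]cpx[e5lob]cpx[iunw]cpx[t]cpx[x0p]'.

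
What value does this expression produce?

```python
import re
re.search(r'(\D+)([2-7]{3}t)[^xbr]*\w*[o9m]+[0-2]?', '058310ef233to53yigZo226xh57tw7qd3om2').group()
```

Pattern: one or more of a non-digit (captured); then exactly 3 of a character in [2-7], then the literal 't' (captured); then zero or more of any character except [xbr]; then zero or more of a word character, then one or more of one of [o9m], then optionally a character in [0-2].
Unlike `match`, `search` isn't anchored — it looks for the pattern anywhere in the string.
The match spans [6:36] → 'ef233to53yigZo226xh57tw7qd3om2'.
Captured: group 1 = 'ef', group 2 = '233t'.

'ef233to53yigZo226xh57tw7qd3om2'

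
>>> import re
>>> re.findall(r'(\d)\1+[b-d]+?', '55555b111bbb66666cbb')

After group 1 captures some text, `\1` only succeeds where that same text appears again.
Scanning left to right: at [0:6] match '55555b', group 1 = '5'; at [6:10] match '111b', group 1 = '1'; at [12:18] match '66666c', group 1 = '6'.
Because there's exactly one group, `findall` drops the full match and keeps group 1 from each hit.

['5', '1', '6']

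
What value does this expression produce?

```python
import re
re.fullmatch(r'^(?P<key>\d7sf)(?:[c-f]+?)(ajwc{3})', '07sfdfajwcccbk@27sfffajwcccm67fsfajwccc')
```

None

Pattern: anchored at the start of the string; then a digit, then the literal '7sf' (captured as 'key'); then one or more of a character in [c-f] (lazy) (non-capturing group); then the literal 'ajw', then exactly 3 of a literal 'c' (captured).
For `fullmatch`, every character of the input must be accounted for by the pattern.
Here the string isn't matched end-to-end, so the call returns None.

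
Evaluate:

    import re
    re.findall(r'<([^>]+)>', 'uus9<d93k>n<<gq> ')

One capturing group, so `findall` returns just the captured substring from each match — 2 in all.

['d93k', '<gq']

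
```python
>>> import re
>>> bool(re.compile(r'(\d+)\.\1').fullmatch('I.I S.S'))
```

`fullmatch` succeeds only if the pattern covers the string from start to end.
Here the pattern can't cover the whole string, so the call returns None, and `bool(None)` is False.

False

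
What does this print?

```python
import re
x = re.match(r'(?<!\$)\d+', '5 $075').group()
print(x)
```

`match` is anchored at position 0; if the pattern doesn't fit there, it returns None.
The match spans [0:1] → '5'.

5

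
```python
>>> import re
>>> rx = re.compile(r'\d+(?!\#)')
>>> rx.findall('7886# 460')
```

['788', '460']

A negative assertion filters positions out without eating any characters.
Scanning left to right: at [0:3] → '788'; at [6:9] → '460'.
Since nothing is captured, `findall` lists the 2 matched substrings directly.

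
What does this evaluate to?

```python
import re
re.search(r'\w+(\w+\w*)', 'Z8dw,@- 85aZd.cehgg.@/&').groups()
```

('w',)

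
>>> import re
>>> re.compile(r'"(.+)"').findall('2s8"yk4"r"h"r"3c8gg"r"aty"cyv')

['yk4"r"h"r"3c8gg"r"aty']

With a single group, `findall` returns only what that group captured — 1 item.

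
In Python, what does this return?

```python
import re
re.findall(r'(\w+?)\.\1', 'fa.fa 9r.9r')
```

['fa', '9r']

A backreference is literal: `\1` must see the identical characters the first group matched.
With a single group, `findall` returns only what that group captured — 2 items.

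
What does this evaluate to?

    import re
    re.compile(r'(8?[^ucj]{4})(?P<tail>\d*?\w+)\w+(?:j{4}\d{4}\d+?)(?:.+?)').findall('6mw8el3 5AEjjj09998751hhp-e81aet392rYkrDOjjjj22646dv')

This matches optionally the literal '8', then exactly 4 of any character except [ucj] (captured); then zero or more of a digit (lazy), then one or more of a word character (captured as 'tail'); then one or more of a word character; then exactly 4 of a literal 'j', then exactly 4 of a digit, then one or more of a digit (lazy) (non-capturing group); then one or more of any character (lazy) (non-capturing group).
Scanning left to right: at [22:51] match 'hhp-e81aet392rYkrDOjjjj22646d', groups = ('hhp-', 'e81aet392rYkrD').
With 2 capturing groups, `findall` returns a 2-tuple per match.

[('hhp-', 'e81aet392rYkrD')]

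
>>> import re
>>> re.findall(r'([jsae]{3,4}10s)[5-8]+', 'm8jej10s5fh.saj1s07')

With a single group, `findall` returns only what that group captured — 1 item.

['jej10s']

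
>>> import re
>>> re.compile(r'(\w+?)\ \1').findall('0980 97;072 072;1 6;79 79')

The backreference `\1` re-matches whatever the first group consumed, character for character.
Matches: at [8:15] match '072 072', group 1 = '072'; at [20:25] match '79 79', group 1 = '79'.
One capturing group, so `findall` returns just the captured substring from each match — 2 in all.

['072', '79']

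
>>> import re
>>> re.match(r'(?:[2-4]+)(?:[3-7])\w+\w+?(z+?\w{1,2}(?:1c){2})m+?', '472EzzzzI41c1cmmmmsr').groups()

('zI41c1c',)

The match spans [0:15] → '472EzzzzI41c1cm'.
Captured: group 1 = 'zI41c1c'.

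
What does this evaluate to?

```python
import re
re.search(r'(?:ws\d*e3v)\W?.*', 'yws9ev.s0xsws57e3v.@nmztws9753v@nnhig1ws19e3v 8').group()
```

'ws57e3v.@nmztws9753v@nnhig1ws19e3v 8'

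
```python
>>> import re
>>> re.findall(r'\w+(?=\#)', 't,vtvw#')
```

['vtvw']

The positive lookaround only admits positions where the adjacent text matches; those characters stay outside the span.
`findall` yields the raw match text (1 of them) because the pattern has no groups.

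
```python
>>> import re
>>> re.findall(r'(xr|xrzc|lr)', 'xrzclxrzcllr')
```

Branches in `(...|...)` are attempted left-to-right; the first branch that allows the whole pattern to succeed is taken.
Walking the string: at [0:2] match 'xr', group 1 = 'xr'; at [5:7] match 'xr', group 1 = 'xr'; at [10:12] match 'lr', group 1 = 'lr'.
Because there's exactly one group, `findall` drops the full match and keeps group 1 from each hit.

['xr', 'xr', 'lr']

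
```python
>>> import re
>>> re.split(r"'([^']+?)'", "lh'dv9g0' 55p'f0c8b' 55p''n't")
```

['lh', 'dv9g0', ' 55p', 'f0c8b', " 55p'", 'n', 't']

Matches to split on: at [2:9] → "'dv9g0'"; at [13:20] → "'f0c8b'"; at [25:28] → "'n'".
The group in the pattern means `split` returns the separators' captures alongside the pieces.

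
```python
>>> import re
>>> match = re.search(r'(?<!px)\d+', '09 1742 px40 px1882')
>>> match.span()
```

The negative lookahead/lookbehind blocks any match where the forbidden context is present.
The match spans [0:2] → '09'.

(0, 2)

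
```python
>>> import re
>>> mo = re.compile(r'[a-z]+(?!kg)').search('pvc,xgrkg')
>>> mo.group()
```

'pvc'

Because the assertion is negative and zero-width, positions next to the forbidden text are skipped.
`search` walks the string left to right and returns the first match it finds.
The match spans [0:3] → 'pvc'.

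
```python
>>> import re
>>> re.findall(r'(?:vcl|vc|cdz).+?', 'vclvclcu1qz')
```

['vclv']

The regex engine tests alternatives in the order written; an earlier branch that matches wins even if a later one would match more.
Scanning left to right: at [0:4] → 'vclv'.
`findall` yields the raw match text (1 of them) because the pattern has no groups.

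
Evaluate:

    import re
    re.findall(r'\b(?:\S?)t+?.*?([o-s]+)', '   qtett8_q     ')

The pattern matches a word boundary (`\b`, zero-width); then optionally a non-whitespace character (non-capturing group); then one or more of a literal 't' (lazy); then zero or more of any character (lazy); then one or more of a character in [o-s] (captured).
Walking the string: at [3:11] match 'qtett8_q', group 1 = 'q'.
One capturing group, so `findall` returns just the captured substring from the one match — 1 in all.

['q']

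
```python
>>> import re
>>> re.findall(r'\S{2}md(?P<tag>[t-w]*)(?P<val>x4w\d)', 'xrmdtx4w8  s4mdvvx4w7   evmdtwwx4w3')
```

[('t', 'x4w8'), ('vv', 'x4w7'), ('tww', 'x4w3')]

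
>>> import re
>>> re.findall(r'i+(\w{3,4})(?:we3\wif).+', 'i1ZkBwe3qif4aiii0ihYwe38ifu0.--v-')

Pattern: one or more of a literal 'i'; then 3 to 4 of a word character (captured); then the literal 'we3', then a word character, then the literal 'if' (non-capturing group); then one or more of any character.
Scanning left to right: at [0:33] match 'i1ZkBwe3qif4aiii0ihYwe38ifu0.--v-', group 1 = '1ZkB'.
`findall` collects group 1 from the one match (1 total).

['1ZkB']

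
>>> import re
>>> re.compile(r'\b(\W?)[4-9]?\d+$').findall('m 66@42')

['@']

This matches a word boundary (`\b`, zero-width); then optionally a non-word character (captured); then optionally a character in [4-9], then one or more of a digit; then anchored at the end.
Matches: at [4:7] match '@42', group 1 = '@'.
`findall` collects group 1 from the one match (1 total).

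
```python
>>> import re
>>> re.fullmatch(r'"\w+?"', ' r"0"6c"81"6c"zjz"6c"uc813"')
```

None

`re.fullmatch` requires the pattern to consume the entire string.
Here the pattern can't cover the whole string, so the call returns None.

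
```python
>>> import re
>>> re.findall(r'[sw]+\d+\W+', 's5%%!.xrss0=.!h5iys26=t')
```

The pattern matches one or more of one of [sw]; then one or more of a digit, then one or more of a non-word character.
Walking the string: at [0:6] → 's5%%!.'; at [8:14] → 'ss0=.!'; at [18:22] → 's26='.
`findall` yields the raw match text (3 of them) because the pattern has no groups.

['s5%%!.', 'ss0=.!', 's26=']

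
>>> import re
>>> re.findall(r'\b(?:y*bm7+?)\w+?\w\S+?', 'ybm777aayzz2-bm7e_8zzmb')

['ybm777a', 'bm7e_8']

Pattern: a word boundary (`\b`, zero-width); then zero or more of the literal 'y', then the literal 'bm', then one or more of the literal '7' (lazy) (non-capturing group); then one or more of a word character (lazy); then a word character, then one or more of a non-whitespace character (lazy).
A `+?`/`*?`/`{m,n}?` starts at its minimum and grows only as far as needed for what follows to match.
Walking the string: at [0:7] → 'ybm777a'; at [13:19] → 'bm7e_8'.
`findall` yields the raw match text (2 of them) because the pattern has no groups.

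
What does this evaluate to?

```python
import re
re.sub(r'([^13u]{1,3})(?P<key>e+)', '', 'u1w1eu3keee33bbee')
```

`sub` substitutes '' at each match site.

'u1w1eu333'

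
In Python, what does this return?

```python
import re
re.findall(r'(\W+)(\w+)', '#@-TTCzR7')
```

[('#@-', 'TTCzR7')]

This matches one or more of a non-word character (captured); then one or more of a word character (captured).
Matches: at [0:9] match '#@-TTCzR7', groups = ('#@-', 'TTCzR7').
With 2 capturing groups, `findall` returns a 2-tuple per match.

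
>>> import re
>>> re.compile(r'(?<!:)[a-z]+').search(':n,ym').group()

Because the assertion is negative and zero-width, positions next to the forbidden text are skipped.
The match spans [3:5] → 'ym'.

'ym'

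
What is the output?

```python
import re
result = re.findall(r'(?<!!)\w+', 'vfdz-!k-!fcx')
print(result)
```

['vfdz', 'cx']

`(?!…)`/`(?<!…)` only lets a position through if the neighbouring text does NOT match; no characters are consumed.
Scanning left to right: at [0:4] → 'vfdz'; at [10:12] → 'cx'.
No capturing groups, so `findall` returns the 2 full match strings.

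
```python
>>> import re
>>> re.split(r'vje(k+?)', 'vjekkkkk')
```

['', 'k', 'kkkk']

Lazy quantifiers expand one character at a time until the remainder of the pattern can match.
With a capturing group present, the delimiter's captured portion is kept in the result list.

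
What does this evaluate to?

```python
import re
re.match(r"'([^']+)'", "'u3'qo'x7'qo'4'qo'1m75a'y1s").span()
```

`re.match` only tries the pattern at the start of the string.
The match spans [0:4] → "'u3'".
Captured: group 1 = 'u3'.

(0, 4)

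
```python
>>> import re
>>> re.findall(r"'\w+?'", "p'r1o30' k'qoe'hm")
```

["'r1o30'", "'qoe'"]

Walking the string: at [1:8] → "'r1o30'"; at [10:15] → "'qoe'".
No capturing groups, so `findall` returns the 2 full match strings.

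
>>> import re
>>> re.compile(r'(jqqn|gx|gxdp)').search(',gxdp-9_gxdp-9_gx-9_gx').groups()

The match spans [1:3] → 'gx'.
Captured: group 1 = 'gx'.

('gx',)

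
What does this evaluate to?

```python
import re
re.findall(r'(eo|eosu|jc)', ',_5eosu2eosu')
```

Alternation tries branches left to right and keeps the first one that lets the overall match succeed at that position.
With a single group, `findall` returns only what that group captured — 2 items.

['eo', 'eo']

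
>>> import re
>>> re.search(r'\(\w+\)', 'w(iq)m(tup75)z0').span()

(1, 5)

The match spans [1:5] → '(iq)'.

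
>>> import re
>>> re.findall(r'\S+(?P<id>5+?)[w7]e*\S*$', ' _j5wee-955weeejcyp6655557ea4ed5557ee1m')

Pattern: one or more of a non-whitespace character; then one or more of a literal '5' (lazy) (captured as 'id'); then one of [w7], then zero or more of the literal 'e', then zero or more of a non-whitespace character; then anchored at the end.
Matches: at [1:39] match '_j5wee-955weeejcyp6655557ea4ed5557ee1m', group 1 = '5'.
Because there's exactly one group, `findall` drops the full match and keeps group 1 from the one hit.

['5']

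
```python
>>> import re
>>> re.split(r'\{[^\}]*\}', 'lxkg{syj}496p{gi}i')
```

['lxkg', '496p', 'i']

Matches to split on: at [4:9] → '{syj}'; at [13:17] → '{gi}'.
The string is cut at each match, leaving 3 pieces.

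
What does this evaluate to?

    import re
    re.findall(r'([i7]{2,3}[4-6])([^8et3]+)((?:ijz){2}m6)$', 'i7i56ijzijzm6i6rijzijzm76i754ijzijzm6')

With 3 capturing groups, `findall` returns a 3-tuple per match.

[('i7i5', '6ijzijzm6i6rijzijzm76i754', 'ijzijzm6')]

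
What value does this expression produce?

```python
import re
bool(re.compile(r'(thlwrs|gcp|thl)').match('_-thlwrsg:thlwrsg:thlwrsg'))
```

With `match`, the pattern is implicitly anchored at the beginning.
Here position 0 doesn't satisfy it, so the call returns None, and `bool(None)` is False.

False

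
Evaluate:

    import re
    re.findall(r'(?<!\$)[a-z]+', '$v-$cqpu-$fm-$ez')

['qpu', 'm', 'z']

Because the assertion is negative and zero-width, positions next to the forbidden text are skipped.
Walking the string: at [5:8] → 'qpu'; at [11:12] → 'm'; at [15:16] → 'z'.
No capturing groups, so `findall` returns the 3 full match strings.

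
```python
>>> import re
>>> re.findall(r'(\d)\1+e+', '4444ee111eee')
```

A backreference is literal: `\1` must see the identical characters the first group matched.
Matches: at [0:6] match '4444ee', group 1 = '4'; at [6:12] match '111eee', group 1 = '1'.
With a single group, `findall` returns only what that group captured — 2 items.

['4', '1']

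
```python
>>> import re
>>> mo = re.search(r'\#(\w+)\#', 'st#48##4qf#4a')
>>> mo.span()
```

The match spans [2:6] → '#48#'.

(2, 6)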